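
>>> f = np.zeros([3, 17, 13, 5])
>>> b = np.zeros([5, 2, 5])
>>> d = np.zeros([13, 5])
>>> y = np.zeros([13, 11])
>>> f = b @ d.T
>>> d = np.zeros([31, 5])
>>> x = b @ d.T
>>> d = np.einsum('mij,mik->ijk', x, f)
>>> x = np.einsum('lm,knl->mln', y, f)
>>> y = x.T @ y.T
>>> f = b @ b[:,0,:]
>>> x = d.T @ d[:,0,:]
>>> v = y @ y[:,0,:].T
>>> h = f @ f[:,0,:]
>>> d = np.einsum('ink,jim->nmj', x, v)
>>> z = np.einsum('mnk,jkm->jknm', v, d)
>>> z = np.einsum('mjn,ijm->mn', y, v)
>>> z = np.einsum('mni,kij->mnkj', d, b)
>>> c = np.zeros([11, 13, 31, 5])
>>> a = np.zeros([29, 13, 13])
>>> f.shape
(5, 2, 5)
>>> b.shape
(5, 2, 5)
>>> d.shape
(31, 2, 2)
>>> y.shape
(2, 13, 13)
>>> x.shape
(13, 31, 13)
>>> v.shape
(2, 13, 2)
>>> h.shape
(5, 2, 5)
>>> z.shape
(31, 2, 5, 5)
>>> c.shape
(11, 13, 31, 5)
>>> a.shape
(29, 13, 13)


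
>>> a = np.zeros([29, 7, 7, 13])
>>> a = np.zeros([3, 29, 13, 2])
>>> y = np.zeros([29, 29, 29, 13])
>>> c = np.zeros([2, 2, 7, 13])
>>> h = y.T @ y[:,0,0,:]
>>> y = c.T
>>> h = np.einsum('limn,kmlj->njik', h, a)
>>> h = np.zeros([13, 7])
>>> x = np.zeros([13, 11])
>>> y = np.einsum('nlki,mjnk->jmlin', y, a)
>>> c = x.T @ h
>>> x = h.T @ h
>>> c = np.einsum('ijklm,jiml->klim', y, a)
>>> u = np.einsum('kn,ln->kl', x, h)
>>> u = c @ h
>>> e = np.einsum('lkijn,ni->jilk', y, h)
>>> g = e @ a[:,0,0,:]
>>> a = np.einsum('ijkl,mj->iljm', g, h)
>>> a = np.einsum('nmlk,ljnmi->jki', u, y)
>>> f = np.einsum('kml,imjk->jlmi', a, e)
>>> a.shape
(3, 7, 13)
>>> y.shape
(29, 3, 7, 2, 13)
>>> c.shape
(7, 2, 29, 13)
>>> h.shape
(13, 7)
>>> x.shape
(7, 7)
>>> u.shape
(7, 2, 29, 7)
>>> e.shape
(2, 7, 29, 3)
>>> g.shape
(2, 7, 29, 2)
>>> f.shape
(29, 13, 7, 2)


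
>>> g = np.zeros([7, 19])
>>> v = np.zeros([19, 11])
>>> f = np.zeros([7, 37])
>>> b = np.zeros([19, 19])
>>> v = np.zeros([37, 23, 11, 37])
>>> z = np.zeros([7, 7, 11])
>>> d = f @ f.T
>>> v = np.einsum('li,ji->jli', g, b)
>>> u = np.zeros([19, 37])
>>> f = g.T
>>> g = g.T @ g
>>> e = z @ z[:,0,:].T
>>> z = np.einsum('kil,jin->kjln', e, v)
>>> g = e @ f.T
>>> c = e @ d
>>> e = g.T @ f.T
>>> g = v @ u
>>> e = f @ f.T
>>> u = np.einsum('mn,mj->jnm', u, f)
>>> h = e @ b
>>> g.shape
(19, 7, 37)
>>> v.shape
(19, 7, 19)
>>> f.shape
(19, 7)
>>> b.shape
(19, 19)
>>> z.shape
(7, 19, 7, 19)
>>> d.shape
(7, 7)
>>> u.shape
(7, 37, 19)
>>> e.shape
(19, 19)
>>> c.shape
(7, 7, 7)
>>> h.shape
(19, 19)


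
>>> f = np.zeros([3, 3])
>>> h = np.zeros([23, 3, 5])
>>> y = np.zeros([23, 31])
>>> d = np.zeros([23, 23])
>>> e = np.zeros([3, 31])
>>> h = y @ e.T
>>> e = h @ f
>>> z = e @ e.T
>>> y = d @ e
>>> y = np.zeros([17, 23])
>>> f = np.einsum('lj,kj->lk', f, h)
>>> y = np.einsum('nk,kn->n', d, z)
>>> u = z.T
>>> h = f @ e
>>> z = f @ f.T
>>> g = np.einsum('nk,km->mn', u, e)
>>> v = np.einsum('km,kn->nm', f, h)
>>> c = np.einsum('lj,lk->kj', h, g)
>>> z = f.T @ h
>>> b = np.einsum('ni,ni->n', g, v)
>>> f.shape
(3, 23)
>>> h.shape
(3, 3)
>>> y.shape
(23,)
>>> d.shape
(23, 23)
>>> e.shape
(23, 3)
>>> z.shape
(23, 3)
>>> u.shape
(23, 23)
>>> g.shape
(3, 23)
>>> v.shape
(3, 23)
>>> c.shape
(23, 3)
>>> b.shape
(3,)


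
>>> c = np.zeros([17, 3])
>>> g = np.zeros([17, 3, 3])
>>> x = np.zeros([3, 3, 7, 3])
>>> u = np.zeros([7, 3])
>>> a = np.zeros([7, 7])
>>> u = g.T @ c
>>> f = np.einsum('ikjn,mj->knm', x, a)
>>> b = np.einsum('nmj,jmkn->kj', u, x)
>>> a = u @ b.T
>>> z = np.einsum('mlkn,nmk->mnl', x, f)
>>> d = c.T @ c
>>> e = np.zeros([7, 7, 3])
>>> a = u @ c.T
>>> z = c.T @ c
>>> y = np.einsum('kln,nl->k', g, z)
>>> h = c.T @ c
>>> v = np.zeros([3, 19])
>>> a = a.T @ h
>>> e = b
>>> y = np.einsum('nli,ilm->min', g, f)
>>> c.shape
(17, 3)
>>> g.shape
(17, 3, 3)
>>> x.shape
(3, 3, 7, 3)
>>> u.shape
(3, 3, 3)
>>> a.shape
(17, 3, 3)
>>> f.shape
(3, 3, 7)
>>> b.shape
(7, 3)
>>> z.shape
(3, 3)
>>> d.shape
(3, 3)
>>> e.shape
(7, 3)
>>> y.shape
(7, 3, 17)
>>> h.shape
(3, 3)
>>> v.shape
(3, 19)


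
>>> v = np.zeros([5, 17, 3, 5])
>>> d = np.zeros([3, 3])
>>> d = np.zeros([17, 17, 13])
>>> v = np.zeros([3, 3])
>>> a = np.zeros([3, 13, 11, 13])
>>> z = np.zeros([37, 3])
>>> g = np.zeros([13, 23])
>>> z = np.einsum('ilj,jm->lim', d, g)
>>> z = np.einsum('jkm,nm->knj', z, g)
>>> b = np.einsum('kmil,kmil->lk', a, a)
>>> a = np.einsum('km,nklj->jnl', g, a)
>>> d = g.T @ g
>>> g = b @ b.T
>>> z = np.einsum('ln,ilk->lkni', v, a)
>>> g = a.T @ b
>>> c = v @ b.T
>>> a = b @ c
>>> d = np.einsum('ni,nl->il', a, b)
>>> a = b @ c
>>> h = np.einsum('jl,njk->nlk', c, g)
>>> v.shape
(3, 3)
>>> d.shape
(13, 3)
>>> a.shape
(13, 13)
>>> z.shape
(3, 11, 3, 13)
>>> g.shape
(11, 3, 3)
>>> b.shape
(13, 3)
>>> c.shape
(3, 13)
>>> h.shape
(11, 13, 3)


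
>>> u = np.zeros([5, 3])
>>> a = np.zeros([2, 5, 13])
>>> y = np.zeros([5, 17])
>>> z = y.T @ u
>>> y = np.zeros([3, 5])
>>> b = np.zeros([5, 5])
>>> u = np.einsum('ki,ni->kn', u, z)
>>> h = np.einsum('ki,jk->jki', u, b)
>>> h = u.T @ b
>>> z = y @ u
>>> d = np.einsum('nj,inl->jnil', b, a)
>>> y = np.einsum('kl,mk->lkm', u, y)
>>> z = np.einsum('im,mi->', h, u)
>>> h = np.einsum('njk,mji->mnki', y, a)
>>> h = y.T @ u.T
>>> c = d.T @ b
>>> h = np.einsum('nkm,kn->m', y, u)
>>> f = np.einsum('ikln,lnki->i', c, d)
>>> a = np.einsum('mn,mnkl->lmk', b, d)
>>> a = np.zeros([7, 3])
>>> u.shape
(5, 17)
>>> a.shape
(7, 3)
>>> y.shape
(17, 5, 3)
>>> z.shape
()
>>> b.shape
(5, 5)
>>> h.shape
(3,)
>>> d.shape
(5, 5, 2, 13)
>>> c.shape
(13, 2, 5, 5)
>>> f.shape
(13,)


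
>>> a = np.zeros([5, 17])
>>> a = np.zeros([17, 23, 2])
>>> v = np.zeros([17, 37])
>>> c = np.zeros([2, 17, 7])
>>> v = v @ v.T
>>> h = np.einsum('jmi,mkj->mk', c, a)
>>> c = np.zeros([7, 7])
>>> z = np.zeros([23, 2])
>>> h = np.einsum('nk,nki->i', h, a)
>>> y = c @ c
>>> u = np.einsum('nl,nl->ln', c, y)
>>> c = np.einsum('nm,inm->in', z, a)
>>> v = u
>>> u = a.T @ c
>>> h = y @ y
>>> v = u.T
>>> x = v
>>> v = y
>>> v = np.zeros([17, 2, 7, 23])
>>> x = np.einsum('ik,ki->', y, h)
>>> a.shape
(17, 23, 2)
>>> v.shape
(17, 2, 7, 23)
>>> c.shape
(17, 23)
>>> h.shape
(7, 7)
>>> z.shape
(23, 2)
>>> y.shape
(7, 7)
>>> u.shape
(2, 23, 23)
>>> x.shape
()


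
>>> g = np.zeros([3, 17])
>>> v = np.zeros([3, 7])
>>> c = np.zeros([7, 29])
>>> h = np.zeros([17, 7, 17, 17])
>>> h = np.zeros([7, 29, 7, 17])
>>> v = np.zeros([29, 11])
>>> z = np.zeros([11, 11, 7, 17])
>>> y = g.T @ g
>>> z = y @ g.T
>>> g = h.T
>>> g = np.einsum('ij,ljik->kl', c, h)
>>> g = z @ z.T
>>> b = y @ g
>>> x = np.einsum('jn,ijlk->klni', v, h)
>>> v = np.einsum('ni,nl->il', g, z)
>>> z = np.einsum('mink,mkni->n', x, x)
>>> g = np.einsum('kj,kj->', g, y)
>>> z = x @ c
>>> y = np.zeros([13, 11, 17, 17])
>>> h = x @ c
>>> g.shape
()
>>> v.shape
(17, 3)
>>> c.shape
(7, 29)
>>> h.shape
(17, 7, 11, 29)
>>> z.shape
(17, 7, 11, 29)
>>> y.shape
(13, 11, 17, 17)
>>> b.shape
(17, 17)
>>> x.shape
(17, 7, 11, 7)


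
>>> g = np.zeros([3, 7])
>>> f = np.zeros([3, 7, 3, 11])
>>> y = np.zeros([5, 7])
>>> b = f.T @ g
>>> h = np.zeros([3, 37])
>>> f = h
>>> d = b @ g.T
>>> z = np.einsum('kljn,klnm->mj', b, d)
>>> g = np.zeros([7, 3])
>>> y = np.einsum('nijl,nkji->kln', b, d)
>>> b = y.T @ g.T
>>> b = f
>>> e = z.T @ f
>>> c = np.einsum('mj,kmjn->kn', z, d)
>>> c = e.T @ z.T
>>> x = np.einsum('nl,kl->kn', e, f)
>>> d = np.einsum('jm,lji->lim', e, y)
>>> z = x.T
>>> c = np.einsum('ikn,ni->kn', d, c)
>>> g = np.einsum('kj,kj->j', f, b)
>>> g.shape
(37,)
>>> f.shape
(3, 37)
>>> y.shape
(3, 7, 11)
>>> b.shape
(3, 37)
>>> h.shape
(3, 37)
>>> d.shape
(3, 11, 37)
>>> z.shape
(7, 3)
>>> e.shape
(7, 37)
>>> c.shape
(11, 37)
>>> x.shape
(3, 7)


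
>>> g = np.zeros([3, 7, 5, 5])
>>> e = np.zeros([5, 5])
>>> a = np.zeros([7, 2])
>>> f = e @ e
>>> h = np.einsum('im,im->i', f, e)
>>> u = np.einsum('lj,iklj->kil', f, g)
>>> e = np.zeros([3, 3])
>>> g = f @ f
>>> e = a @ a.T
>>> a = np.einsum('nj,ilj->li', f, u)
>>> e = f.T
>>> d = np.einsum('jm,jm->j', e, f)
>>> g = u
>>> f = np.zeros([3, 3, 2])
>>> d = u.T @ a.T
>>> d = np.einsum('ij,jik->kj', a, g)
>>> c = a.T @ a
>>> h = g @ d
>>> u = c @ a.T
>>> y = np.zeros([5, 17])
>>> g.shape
(7, 3, 5)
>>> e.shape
(5, 5)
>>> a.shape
(3, 7)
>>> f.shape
(3, 3, 2)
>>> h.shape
(7, 3, 7)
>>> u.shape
(7, 3)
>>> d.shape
(5, 7)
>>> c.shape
(7, 7)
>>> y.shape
(5, 17)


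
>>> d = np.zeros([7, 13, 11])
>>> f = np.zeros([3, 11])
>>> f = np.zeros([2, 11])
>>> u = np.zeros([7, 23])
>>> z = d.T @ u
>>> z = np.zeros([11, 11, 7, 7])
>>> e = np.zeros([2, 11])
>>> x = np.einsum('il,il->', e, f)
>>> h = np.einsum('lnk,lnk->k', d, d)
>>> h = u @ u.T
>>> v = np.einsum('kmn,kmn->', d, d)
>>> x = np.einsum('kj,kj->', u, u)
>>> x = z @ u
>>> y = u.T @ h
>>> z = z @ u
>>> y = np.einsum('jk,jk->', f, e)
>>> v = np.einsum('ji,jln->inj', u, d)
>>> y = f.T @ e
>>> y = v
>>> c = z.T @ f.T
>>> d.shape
(7, 13, 11)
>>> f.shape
(2, 11)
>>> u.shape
(7, 23)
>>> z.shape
(11, 11, 7, 23)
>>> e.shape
(2, 11)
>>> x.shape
(11, 11, 7, 23)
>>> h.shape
(7, 7)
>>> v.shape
(23, 11, 7)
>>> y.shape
(23, 11, 7)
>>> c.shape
(23, 7, 11, 2)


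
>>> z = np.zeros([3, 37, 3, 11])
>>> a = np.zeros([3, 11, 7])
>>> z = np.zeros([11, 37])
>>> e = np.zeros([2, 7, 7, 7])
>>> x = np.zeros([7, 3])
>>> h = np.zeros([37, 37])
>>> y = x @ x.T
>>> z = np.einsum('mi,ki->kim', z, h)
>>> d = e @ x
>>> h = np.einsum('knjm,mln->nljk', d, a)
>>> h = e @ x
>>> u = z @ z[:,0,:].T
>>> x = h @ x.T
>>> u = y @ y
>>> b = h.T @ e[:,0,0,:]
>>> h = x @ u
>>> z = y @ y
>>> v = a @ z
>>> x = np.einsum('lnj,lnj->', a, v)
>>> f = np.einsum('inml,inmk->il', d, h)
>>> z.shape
(7, 7)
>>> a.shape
(3, 11, 7)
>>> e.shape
(2, 7, 7, 7)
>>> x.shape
()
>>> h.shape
(2, 7, 7, 7)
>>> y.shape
(7, 7)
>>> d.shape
(2, 7, 7, 3)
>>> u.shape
(7, 7)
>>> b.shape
(3, 7, 7, 7)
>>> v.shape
(3, 11, 7)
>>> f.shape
(2, 3)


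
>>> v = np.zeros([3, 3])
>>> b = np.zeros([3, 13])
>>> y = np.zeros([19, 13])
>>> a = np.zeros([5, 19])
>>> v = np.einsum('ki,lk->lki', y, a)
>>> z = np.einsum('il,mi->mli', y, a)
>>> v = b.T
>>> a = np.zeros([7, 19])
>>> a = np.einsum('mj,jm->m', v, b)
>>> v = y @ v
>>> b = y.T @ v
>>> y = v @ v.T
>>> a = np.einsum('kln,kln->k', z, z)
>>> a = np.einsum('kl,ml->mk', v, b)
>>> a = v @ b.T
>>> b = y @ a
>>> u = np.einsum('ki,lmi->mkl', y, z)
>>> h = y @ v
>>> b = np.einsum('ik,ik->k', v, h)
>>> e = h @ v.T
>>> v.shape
(19, 3)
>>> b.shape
(3,)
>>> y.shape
(19, 19)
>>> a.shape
(19, 13)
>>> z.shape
(5, 13, 19)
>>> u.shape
(13, 19, 5)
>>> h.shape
(19, 3)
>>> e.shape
(19, 19)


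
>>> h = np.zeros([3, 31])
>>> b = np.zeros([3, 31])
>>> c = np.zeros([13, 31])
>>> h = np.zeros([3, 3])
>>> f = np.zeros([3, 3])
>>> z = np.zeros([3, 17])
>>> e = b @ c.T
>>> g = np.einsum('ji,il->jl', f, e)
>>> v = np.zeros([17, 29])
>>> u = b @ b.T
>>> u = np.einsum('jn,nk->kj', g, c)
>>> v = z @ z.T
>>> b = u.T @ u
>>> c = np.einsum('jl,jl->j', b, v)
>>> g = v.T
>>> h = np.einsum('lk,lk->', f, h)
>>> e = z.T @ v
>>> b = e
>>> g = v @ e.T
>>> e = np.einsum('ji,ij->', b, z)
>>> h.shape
()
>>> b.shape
(17, 3)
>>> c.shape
(3,)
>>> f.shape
(3, 3)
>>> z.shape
(3, 17)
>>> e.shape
()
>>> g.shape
(3, 17)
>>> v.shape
(3, 3)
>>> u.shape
(31, 3)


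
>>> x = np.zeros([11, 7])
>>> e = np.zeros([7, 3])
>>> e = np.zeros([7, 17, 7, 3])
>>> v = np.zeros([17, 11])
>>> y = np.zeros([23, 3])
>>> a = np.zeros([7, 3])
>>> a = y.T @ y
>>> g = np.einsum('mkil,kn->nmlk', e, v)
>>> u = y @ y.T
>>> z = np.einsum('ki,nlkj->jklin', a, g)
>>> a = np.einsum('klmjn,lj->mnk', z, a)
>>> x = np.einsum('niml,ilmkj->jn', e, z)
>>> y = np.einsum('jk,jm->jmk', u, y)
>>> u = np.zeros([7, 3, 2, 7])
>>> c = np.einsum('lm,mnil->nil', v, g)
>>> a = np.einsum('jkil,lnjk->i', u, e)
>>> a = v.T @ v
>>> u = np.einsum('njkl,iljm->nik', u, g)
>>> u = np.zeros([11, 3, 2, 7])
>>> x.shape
(11, 7)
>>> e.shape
(7, 17, 7, 3)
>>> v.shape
(17, 11)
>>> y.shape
(23, 3, 23)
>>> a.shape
(11, 11)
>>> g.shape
(11, 7, 3, 17)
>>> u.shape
(11, 3, 2, 7)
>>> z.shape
(17, 3, 7, 3, 11)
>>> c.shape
(7, 3, 17)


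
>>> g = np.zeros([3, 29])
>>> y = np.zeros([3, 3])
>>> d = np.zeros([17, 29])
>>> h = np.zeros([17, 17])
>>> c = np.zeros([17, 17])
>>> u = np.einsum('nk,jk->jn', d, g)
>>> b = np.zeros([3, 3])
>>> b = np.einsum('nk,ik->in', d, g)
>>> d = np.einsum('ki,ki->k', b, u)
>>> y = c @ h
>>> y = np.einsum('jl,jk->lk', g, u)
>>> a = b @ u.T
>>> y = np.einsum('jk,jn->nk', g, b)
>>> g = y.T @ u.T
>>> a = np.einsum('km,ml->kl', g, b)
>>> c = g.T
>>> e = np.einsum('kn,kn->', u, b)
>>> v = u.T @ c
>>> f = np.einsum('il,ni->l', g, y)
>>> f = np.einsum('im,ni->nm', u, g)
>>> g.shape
(29, 3)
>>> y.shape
(17, 29)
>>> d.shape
(3,)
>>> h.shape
(17, 17)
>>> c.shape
(3, 29)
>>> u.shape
(3, 17)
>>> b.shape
(3, 17)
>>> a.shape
(29, 17)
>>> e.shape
()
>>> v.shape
(17, 29)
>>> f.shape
(29, 17)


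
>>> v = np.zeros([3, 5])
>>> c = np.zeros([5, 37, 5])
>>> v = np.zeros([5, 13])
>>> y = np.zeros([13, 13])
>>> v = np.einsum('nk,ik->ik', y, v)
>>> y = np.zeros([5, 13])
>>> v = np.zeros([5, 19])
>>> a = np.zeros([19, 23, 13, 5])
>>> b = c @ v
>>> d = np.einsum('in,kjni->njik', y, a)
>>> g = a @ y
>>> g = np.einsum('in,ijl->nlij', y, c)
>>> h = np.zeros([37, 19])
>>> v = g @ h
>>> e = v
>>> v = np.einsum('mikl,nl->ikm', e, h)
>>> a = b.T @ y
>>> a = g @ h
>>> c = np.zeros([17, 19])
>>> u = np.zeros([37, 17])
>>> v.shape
(5, 5, 13)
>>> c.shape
(17, 19)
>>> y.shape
(5, 13)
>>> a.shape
(13, 5, 5, 19)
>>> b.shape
(5, 37, 19)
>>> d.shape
(13, 23, 5, 19)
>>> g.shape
(13, 5, 5, 37)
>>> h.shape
(37, 19)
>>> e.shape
(13, 5, 5, 19)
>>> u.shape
(37, 17)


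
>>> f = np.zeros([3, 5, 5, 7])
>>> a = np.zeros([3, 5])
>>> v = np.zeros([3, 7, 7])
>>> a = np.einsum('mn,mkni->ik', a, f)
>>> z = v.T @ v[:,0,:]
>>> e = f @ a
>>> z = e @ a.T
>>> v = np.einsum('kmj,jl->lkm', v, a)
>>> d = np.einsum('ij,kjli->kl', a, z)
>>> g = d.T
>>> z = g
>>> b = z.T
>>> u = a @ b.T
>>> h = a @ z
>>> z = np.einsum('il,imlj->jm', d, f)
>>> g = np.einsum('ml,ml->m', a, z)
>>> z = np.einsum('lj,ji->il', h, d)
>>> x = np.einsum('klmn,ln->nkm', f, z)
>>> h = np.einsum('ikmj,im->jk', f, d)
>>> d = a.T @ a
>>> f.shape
(3, 5, 5, 7)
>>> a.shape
(7, 5)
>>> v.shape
(5, 3, 7)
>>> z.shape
(5, 7)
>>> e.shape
(3, 5, 5, 5)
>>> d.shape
(5, 5)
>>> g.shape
(7,)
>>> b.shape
(3, 5)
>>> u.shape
(7, 3)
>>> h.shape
(7, 5)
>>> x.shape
(7, 3, 5)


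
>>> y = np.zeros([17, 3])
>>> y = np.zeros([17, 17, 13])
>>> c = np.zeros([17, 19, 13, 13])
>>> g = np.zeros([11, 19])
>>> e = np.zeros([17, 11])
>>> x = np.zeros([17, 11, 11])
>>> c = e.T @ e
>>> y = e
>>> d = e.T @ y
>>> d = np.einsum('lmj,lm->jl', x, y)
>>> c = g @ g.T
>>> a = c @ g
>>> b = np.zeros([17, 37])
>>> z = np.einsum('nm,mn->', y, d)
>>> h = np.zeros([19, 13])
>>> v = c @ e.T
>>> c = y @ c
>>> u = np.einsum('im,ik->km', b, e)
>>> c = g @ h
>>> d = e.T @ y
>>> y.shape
(17, 11)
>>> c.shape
(11, 13)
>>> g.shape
(11, 19)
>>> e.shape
(17, 11)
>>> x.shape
(17, 11, 11)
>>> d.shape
(11, 11)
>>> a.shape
(11, 19)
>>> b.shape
(17, 37)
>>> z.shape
()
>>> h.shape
(19, 13)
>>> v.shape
(11, 17)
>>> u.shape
(11, 37)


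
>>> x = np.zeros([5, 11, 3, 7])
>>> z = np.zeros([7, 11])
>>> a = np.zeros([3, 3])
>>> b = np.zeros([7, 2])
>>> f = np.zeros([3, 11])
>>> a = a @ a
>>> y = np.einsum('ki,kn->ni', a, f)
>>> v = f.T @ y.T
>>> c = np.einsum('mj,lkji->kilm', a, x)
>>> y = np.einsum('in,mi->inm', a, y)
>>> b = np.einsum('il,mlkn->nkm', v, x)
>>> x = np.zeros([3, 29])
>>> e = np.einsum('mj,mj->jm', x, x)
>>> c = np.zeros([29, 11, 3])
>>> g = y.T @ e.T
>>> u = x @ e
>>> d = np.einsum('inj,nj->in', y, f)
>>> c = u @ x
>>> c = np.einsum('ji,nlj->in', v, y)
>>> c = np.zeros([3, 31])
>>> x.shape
(3, 29)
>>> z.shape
(7, 11)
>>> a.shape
(3, 3)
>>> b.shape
(7, 3, 5)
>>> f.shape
(3, 11)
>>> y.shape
(3, 3, 11)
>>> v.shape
(11, 11)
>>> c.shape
(3, 31)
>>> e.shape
(29, 3)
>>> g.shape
(11, 3, 29)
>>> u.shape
(3, 3)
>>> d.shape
(3, 3)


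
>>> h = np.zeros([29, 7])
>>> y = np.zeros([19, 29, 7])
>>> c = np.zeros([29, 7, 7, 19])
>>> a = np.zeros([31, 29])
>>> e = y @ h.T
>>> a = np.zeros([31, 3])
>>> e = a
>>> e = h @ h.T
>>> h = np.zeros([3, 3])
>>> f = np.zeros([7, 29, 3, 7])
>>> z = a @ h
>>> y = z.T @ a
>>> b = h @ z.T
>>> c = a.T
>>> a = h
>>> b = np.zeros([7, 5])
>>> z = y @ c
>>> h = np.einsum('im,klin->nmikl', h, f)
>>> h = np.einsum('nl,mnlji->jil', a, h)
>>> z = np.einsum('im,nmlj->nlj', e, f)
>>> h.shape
(7, 29, 3)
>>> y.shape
(3, 3)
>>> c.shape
(3, 31)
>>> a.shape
(3, 3)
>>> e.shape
(29, 29)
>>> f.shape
(7, 29, 3, 7)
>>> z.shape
(7, 3, 7)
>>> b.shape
(7, 5)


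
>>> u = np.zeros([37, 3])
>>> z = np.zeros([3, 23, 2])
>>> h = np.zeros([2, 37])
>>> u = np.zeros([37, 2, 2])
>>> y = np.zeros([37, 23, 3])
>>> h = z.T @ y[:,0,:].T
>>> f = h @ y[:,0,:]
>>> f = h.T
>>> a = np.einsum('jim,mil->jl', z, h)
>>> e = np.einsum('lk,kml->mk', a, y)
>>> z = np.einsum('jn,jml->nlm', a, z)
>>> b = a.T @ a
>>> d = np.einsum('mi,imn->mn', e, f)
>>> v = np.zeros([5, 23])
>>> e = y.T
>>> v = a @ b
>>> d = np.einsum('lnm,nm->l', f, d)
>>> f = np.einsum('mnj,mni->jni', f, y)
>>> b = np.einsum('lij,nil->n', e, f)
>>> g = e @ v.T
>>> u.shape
(37, 2, 2)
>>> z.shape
(37, 2, 23)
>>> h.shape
(2, 23, 37)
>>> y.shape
(37, 23, 3)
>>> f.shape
(2, 23, 3)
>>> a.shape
(3, 37)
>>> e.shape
(3, 23, 37)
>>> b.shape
(2,)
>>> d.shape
(37,)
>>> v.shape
(3, 37)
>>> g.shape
(3, 23, 3)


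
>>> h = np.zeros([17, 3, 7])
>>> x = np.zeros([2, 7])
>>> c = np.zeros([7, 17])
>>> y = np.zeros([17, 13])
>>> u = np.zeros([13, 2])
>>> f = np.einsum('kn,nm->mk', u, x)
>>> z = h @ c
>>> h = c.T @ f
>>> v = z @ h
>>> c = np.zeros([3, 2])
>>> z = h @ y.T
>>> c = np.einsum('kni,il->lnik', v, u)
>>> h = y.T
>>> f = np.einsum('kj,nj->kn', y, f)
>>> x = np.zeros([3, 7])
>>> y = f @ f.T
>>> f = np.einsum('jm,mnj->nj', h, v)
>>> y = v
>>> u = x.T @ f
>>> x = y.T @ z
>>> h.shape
(13, 17)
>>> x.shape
(13, 3, 17)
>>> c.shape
(2, 3, 13, 17)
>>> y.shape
(17, 3, 13)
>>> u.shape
(7, 13)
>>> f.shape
(3, 13)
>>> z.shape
(17, 17)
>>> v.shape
(17, 3, 13)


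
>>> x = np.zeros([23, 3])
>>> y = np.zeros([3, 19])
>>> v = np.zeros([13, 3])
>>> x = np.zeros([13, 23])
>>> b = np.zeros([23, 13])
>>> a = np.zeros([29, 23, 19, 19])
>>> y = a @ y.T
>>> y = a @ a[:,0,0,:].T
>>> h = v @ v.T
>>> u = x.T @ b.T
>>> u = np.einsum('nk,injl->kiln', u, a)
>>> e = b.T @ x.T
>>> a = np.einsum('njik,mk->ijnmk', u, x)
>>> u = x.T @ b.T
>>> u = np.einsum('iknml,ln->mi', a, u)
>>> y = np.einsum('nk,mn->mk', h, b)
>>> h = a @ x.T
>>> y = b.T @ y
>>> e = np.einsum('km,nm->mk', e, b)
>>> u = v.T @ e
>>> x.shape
(13, 23)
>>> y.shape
(13, 13)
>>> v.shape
(13, 3)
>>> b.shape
(23, 13)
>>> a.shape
(19, 29, 23, 13, 23)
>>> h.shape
(19, 29, 23, 13, 13)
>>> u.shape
(3, 13)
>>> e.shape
(13, 13)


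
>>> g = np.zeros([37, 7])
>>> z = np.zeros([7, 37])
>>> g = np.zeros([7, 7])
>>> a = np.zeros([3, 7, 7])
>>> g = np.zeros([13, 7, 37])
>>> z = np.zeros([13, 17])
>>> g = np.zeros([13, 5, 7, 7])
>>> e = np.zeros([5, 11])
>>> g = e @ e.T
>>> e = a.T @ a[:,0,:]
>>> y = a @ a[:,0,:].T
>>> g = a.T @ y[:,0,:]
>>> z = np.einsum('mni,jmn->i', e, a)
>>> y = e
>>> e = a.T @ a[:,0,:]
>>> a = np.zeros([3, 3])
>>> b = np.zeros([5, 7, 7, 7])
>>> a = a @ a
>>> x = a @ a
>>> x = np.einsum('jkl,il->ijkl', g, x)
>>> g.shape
(7, 7, 3)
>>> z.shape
(7,)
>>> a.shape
(3, 3)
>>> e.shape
(7, 7, 7)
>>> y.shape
(7, 7, 7)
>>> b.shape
(5, 7, 7, 7)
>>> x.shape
(3, 7, 7, 3)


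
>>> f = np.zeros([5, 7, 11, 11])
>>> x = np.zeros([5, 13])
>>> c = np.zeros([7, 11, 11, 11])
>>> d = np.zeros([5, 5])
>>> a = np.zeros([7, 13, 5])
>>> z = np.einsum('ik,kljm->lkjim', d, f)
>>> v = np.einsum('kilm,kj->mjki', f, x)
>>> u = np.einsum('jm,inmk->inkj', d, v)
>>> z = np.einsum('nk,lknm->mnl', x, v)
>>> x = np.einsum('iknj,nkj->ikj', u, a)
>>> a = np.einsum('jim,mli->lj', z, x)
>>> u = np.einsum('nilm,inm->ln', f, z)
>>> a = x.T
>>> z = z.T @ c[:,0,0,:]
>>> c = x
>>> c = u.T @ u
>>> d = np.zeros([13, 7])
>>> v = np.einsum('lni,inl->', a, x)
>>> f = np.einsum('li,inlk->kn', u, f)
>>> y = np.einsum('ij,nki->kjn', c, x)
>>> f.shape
(11, 7)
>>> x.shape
(11, 13, 5)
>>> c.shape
(5, 5)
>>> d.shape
(13, 7)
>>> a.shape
(5, 13, 11)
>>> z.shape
(11, 5, 11)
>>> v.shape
()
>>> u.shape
(11, 5)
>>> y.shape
(13, 5, 11)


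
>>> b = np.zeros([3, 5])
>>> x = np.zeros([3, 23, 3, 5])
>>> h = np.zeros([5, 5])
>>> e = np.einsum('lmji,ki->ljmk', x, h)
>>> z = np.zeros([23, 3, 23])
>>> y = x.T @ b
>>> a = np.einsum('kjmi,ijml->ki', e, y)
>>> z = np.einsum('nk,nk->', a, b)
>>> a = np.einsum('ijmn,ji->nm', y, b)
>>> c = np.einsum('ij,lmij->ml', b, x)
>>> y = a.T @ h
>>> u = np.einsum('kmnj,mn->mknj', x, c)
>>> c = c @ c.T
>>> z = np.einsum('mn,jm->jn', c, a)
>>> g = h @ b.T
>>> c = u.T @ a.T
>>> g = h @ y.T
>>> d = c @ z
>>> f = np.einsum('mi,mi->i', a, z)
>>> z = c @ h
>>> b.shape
(3, 5)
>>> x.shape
(3, 23, 3, 5)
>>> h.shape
(5, 5)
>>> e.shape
(3, 3, 23, 5)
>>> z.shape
(5, 3, 3, 5)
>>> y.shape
(23, 5)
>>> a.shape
(5, 23)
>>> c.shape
(5, 3, 3, 5)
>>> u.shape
(23, 3, 3, 5)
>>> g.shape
(5, 23)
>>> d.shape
(5, 3, 3, 23)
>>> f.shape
(23,)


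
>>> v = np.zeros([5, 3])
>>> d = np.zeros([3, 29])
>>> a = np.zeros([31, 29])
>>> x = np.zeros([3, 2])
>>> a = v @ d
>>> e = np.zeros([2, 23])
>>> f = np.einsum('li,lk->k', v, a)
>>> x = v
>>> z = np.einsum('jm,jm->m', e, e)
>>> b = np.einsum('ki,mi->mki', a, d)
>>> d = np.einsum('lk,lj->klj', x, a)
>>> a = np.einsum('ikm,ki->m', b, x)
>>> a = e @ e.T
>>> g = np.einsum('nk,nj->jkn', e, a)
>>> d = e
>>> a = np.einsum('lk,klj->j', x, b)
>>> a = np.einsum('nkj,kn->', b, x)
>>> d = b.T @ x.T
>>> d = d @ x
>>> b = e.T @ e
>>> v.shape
(5, 3)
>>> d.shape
(29, 5, 3)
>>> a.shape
()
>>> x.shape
(5, 3)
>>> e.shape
(2, 23)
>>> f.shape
(29,)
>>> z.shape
(23,)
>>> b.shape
(23, 23)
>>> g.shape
(2, 23, 2)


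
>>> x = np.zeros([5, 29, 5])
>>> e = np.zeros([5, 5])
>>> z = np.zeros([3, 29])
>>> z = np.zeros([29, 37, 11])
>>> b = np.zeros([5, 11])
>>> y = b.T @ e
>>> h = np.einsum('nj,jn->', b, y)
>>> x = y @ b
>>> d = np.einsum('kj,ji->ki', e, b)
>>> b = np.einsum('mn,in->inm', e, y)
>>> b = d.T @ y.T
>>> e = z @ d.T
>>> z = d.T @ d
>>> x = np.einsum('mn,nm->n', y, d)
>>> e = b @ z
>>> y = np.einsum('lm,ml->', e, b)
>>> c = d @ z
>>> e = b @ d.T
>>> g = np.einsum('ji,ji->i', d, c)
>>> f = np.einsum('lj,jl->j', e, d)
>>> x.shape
(5,)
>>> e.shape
(11, 5)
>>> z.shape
(11, 11)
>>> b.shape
(11, 11)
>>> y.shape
()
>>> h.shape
()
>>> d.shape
(5, 11)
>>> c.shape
(5, 11)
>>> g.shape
(11,)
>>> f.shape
(5,)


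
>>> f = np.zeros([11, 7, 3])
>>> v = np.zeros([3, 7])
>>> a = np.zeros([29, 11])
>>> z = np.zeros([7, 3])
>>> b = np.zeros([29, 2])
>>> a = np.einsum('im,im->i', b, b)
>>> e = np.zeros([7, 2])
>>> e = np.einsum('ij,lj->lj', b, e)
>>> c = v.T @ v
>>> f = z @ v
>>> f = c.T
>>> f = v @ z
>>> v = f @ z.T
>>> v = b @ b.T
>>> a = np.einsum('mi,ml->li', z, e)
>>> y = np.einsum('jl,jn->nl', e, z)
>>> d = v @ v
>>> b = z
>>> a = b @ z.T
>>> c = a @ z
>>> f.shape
(3, 3)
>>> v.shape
(29, 29)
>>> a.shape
(7, 7)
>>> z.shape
(7, 3)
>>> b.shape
(7, 3)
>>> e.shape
(7, 2)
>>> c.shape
(7, 3)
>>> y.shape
(3, 2)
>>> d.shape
(29, 29)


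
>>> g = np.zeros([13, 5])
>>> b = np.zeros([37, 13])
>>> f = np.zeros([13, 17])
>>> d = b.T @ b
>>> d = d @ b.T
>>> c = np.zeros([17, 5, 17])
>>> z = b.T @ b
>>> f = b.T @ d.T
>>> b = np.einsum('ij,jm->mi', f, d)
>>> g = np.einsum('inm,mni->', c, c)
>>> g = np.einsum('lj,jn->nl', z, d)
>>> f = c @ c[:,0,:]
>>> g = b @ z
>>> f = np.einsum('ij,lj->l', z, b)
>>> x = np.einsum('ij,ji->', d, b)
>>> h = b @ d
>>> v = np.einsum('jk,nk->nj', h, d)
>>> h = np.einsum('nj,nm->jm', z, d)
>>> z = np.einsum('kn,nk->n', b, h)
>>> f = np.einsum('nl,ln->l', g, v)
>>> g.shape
(37, 13)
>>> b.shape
(37, 13)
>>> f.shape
(13,)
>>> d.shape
(13, 37)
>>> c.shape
(17, 5, 17)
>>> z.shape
(13,)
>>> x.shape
()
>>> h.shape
(13, 37)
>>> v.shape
(13, 37)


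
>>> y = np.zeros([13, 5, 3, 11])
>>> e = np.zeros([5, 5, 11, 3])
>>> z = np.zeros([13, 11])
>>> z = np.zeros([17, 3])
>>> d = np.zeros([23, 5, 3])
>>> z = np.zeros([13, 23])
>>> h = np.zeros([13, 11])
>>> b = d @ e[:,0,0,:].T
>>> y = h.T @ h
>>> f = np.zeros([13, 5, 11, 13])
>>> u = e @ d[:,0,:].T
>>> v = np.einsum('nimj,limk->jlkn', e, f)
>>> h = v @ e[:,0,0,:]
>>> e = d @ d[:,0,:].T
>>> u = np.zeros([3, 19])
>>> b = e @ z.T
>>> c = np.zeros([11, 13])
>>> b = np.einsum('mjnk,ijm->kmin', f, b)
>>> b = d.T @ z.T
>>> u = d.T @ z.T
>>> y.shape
(11, 11)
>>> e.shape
(23, 5, 23)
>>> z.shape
(13, 23)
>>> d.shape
(23, 5, 3)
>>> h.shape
(3, 13, 13, 3)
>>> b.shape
(3, 5, 13)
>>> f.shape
(13, 5, 11, 13)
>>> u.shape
(3, 5, 13)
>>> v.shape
(3, 13, 13, 5)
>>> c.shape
(11, 13)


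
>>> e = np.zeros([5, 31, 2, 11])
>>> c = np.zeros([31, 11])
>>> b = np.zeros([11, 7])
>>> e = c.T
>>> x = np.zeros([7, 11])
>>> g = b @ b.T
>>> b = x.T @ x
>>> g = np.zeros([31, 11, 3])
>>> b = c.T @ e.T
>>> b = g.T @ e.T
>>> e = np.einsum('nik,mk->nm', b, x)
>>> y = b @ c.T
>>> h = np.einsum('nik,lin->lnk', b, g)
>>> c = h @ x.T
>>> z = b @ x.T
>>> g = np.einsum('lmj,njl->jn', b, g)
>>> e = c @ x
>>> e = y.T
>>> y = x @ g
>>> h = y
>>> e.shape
(31, 11, 3)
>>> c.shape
(31, 3, 7)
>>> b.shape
(3, 11, 11)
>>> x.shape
(7, 11)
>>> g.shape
(11, 31)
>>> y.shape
(7, 31)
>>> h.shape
(7, 31)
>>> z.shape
(3, 11, 7)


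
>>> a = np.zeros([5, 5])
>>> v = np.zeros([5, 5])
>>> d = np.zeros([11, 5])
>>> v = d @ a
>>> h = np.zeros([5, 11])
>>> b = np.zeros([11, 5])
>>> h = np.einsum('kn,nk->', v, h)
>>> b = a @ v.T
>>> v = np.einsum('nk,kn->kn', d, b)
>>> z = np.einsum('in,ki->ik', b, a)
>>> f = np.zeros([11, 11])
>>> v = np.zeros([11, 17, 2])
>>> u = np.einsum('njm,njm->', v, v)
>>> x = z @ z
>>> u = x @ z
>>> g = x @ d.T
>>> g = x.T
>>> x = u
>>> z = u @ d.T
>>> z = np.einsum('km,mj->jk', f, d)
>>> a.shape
(5, 5)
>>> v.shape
(11, 17, 2)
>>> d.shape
(11, 5)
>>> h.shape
()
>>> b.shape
(5, 11)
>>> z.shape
(5, 11)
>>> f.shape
(11, 11)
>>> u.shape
(5, 5)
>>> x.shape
(5, 5)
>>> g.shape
(5, 5)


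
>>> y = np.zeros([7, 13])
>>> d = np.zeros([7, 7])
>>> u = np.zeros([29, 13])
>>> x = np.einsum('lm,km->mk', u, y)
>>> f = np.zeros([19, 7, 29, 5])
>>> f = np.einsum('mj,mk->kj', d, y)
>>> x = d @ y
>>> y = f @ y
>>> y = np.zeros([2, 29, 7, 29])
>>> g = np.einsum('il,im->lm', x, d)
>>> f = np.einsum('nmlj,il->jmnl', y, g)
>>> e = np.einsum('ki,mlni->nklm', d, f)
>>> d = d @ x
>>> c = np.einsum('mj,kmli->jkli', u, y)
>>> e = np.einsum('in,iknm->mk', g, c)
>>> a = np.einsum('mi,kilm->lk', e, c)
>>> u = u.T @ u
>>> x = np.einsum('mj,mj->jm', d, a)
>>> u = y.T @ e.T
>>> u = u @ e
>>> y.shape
(2, 29, 7, 29)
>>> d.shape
(7, 13)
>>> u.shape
(29, 7, 29, 2)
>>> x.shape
(13, 7)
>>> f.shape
(29, 29, 2, 7)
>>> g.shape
(13, 7)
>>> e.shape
(29, 2)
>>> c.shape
(13, 2, 7, 29)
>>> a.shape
(7, 13)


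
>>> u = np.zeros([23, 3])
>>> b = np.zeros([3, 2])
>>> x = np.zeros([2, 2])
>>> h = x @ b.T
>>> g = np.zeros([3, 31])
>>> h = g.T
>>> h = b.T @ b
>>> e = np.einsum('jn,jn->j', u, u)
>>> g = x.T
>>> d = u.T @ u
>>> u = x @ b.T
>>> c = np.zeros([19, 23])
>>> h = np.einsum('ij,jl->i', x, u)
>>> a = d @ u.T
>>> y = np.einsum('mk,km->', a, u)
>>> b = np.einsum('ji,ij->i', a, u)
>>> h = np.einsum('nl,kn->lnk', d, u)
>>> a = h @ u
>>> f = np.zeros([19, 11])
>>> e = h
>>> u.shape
(2, 3)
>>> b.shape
(2,)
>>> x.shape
(2, 2)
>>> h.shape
(3, 3, 2)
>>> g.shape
(2, 2)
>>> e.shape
(3, 3, 2)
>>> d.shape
(3, 3)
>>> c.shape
(19, 23)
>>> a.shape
(3, 3, 3)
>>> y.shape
()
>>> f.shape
(19, 11)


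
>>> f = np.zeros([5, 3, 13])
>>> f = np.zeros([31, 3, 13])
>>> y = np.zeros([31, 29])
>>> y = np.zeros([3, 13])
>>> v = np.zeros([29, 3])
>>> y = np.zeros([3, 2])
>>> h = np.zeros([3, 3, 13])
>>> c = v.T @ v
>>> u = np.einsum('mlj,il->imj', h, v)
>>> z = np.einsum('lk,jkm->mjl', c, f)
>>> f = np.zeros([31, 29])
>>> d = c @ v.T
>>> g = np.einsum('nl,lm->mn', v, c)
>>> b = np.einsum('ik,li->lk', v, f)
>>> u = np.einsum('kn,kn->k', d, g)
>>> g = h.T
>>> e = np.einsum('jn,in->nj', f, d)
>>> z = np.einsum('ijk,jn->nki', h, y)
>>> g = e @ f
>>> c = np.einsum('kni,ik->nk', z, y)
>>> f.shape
(31, 29)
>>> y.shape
(3, 2)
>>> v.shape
(29, 3)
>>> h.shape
(3, 3, 13)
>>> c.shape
(13, 2)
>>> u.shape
(3,)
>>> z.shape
(2, 13, 3)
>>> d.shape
(3, 29)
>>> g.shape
(29, 29)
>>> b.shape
(31, 3)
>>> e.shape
(29, 31)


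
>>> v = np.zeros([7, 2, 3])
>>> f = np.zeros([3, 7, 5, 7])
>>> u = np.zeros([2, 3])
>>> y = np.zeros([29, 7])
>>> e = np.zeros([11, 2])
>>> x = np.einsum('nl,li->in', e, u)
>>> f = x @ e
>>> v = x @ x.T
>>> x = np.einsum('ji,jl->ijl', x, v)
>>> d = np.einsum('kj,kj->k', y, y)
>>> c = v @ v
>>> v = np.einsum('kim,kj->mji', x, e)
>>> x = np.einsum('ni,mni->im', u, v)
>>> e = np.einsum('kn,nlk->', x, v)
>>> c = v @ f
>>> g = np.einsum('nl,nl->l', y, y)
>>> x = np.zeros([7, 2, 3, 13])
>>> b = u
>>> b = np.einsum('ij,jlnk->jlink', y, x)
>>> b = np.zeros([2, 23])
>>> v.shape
(3, 2, 3)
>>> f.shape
(3, 2)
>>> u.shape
(2, 3)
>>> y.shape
(29, 7)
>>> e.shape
()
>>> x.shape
(7, 2, 3, 13)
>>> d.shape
(29,)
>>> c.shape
(3, 2, 2)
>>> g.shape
(7,)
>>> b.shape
(2, 23)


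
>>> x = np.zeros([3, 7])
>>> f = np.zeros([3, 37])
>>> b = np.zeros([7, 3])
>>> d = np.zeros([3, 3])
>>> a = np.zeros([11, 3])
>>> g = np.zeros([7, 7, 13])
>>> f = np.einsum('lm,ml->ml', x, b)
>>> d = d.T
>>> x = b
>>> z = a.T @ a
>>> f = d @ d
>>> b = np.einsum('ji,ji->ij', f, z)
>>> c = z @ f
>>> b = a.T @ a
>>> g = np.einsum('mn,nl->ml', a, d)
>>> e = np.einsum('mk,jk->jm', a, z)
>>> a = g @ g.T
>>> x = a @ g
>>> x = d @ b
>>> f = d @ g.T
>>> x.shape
(3, 3)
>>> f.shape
(3, 11)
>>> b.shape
(3, 3)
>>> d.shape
(3, 3)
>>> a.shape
(11, 11)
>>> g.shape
(11, 3)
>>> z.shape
(3, 3)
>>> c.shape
(3, 3)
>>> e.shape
(3, 11)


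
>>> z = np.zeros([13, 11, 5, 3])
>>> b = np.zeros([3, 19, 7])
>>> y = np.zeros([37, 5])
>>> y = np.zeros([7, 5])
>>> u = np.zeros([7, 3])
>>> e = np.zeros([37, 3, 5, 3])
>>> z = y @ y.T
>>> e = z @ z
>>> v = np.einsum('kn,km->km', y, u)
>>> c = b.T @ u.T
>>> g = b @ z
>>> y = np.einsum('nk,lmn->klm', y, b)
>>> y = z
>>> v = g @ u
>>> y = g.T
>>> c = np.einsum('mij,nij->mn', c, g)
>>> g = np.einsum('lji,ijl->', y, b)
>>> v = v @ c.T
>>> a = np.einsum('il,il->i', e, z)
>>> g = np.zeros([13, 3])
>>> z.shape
(7, 7)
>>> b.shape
(3, 19, 7)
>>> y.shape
(7, 19, 3)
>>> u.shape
(7, 3)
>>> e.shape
(7, 7)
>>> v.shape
(3, 19, 7)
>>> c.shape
(7, 3)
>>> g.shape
(13, 3)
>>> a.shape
(7,)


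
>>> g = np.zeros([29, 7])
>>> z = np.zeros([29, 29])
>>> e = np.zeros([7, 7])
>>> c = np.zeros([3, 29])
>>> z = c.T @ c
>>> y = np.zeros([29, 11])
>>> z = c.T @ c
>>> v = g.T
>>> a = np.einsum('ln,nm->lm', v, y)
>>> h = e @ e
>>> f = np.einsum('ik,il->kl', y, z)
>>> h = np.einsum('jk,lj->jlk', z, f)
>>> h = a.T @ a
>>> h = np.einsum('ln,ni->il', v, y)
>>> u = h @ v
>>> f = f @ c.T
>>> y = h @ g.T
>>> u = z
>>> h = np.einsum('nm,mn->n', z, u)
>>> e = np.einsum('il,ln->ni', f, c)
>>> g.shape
(29, 7)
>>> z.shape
(29, 29)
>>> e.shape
(29, 11)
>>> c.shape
(3, 29)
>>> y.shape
(11, 29)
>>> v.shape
(7, 29)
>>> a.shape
(7, 11)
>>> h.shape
(29,)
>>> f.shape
(11, 3)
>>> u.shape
(29, 29)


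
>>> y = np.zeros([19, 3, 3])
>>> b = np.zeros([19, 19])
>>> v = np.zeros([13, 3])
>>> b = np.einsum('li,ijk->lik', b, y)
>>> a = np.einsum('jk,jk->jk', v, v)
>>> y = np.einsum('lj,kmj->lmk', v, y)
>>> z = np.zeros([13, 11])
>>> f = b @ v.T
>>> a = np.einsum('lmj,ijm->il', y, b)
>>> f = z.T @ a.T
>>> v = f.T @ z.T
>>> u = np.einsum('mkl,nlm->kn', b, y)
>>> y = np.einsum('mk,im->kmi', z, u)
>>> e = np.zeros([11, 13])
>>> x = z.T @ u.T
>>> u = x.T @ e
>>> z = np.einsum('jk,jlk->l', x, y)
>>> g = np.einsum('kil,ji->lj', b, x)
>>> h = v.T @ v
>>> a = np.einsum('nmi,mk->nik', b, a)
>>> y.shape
(11, 13, 19)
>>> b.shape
(19, 19, 3)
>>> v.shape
(19, 13)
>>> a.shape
(19, 3, 13)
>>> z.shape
(13,)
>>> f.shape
(11, 19)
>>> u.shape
(19, 13)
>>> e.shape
(11, 13)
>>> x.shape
(11, 19)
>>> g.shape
(3, 11)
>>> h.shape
(13, 13)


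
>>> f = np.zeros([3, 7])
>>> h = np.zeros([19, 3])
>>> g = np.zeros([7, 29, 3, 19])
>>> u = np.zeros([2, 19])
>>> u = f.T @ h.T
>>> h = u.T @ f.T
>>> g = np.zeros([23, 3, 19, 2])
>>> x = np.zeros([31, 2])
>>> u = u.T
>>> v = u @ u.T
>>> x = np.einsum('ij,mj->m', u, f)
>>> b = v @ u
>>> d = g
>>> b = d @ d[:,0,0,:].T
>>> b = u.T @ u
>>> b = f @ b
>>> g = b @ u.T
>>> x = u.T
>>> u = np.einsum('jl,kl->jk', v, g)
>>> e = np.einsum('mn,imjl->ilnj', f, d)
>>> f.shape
(3, 7)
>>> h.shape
(19, 3)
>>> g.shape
(3, 19)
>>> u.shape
(19, 3)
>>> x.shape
(7, 19)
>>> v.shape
(19, 19)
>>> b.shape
(3, 7)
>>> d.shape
(23, 3, 19, 2)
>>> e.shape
(23, 2, 7, 19)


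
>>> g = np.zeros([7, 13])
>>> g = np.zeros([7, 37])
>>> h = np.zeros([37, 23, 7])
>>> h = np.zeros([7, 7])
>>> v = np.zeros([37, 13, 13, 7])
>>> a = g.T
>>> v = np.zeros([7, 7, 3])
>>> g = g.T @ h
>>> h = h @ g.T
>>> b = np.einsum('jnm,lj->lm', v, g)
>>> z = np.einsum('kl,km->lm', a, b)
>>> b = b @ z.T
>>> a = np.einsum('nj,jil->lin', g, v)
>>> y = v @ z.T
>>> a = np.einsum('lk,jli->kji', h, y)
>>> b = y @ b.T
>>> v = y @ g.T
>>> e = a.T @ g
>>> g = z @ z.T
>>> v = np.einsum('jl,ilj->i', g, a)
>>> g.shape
(7, 7)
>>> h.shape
(7, 37)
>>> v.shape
(37,)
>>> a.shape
(37, 7, 7)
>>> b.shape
(7, 7, 37)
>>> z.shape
(7, 3)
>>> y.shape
(7, 7, 7)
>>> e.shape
(7, 7, 7)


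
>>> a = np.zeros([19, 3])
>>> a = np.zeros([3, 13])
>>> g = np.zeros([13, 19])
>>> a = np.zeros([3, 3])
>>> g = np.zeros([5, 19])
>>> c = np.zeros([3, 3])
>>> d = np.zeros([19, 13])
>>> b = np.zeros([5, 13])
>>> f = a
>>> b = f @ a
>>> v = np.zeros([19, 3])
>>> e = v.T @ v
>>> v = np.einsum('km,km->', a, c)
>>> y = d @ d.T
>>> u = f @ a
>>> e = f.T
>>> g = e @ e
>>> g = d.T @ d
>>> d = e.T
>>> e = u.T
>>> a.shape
(3, 3)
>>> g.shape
(13, 13)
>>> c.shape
(3, 3)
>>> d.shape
(3, 3)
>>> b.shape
(3, 3)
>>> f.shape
(3, 3)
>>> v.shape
()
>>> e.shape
(3, 3)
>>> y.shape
(19, 19)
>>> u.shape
(3, 3)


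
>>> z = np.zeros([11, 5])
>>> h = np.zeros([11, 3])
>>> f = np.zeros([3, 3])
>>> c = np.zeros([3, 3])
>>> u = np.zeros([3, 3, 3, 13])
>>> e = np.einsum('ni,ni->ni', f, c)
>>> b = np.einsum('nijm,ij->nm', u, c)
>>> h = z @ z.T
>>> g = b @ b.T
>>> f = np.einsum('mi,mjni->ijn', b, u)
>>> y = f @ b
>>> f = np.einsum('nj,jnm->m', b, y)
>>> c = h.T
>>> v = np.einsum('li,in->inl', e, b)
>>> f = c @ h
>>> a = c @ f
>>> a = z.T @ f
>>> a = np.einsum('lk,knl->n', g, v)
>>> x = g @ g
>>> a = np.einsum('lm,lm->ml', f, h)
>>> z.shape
(11, 5)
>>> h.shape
(11, 11)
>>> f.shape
(11, 11)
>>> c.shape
(11, 11)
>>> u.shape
(3, 3, 3, 13)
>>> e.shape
(3, 3)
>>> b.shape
(3, 13)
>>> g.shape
(3, 3)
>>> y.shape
(13, 3, 13)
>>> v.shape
(3, 13, 3)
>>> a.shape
(11, 11)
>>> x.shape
(3, 3)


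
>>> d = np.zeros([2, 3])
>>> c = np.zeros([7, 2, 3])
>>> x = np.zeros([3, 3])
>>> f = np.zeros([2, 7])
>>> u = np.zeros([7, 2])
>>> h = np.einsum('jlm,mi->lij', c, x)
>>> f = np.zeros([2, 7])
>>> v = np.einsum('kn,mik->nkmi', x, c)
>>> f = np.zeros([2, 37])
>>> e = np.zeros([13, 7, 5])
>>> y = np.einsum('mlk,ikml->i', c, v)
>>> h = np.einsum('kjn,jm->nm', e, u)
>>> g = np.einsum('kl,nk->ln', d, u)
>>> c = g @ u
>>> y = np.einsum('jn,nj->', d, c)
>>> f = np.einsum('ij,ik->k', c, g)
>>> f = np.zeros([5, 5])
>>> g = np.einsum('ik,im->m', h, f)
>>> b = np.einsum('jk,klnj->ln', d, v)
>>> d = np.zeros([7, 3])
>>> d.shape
(7, 3)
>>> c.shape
(3, 2)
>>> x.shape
(3, 3)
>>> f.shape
(5, 5)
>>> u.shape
(7, 2)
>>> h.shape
(5, 2)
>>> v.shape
(3, 3, 7, 2)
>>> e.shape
(13, 7, 5)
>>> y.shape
()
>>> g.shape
(5,)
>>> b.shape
(3, 7)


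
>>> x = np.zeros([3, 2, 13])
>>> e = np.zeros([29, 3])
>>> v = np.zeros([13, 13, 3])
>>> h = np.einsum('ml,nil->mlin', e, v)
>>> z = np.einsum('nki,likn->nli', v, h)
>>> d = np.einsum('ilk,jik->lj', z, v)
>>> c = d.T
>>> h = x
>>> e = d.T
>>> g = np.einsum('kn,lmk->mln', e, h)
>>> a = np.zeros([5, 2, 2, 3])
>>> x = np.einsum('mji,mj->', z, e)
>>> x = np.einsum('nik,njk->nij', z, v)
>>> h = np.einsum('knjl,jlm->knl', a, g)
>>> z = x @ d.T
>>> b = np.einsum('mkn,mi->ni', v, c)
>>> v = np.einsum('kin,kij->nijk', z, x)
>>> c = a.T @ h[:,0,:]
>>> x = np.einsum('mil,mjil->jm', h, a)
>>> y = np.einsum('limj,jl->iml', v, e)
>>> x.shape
(2, 5)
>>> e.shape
(13, 29)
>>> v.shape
(29, 29, 13, 13)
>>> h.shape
(5, 2, 3)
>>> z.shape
(13, 29, 29)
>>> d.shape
(29, 13)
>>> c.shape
(3, 2, 2, 3)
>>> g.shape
(2, 3, 29)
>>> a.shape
(5, 2, 2, 3)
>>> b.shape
(3, 29)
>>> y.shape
(29, 13, 29)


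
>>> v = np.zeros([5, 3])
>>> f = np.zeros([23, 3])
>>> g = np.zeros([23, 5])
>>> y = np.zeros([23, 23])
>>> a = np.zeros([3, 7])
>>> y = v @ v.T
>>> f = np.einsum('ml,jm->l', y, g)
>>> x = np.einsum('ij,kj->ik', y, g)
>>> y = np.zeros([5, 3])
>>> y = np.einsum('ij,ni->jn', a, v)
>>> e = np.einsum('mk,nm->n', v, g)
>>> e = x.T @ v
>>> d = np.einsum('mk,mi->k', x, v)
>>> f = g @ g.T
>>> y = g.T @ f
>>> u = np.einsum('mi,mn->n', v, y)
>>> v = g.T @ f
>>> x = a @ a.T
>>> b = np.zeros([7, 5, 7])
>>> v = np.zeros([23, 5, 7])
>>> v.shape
(23, 5, 7)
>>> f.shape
(23, 23)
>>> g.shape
(23, 5)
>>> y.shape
(5, 23)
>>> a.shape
(3, 7)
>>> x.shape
(3, 3)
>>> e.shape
(23, 3)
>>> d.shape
(23,)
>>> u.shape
(23,)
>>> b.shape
(7, 5, 7)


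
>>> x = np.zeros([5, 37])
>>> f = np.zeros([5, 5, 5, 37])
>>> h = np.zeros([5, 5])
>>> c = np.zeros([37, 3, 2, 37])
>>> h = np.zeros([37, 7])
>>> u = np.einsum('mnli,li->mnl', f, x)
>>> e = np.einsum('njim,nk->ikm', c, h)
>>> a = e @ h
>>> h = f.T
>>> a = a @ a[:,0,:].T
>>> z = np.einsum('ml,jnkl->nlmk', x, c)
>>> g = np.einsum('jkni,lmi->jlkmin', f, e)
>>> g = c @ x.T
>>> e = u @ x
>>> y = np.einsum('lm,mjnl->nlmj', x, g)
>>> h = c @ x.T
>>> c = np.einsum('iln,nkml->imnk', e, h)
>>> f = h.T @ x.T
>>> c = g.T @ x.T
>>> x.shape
(5, 37)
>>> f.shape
(5, 2, 3, 5)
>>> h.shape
(37, 3, 2, 5)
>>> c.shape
(5, 2, 3, 5)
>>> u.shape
(5, 5, 5)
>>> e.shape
(5, 5, 37)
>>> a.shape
(2, 7, 2)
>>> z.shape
(3, 37, 5, 2)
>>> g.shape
(37, 3, 2, 5)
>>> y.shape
(2, 5, 37, 3)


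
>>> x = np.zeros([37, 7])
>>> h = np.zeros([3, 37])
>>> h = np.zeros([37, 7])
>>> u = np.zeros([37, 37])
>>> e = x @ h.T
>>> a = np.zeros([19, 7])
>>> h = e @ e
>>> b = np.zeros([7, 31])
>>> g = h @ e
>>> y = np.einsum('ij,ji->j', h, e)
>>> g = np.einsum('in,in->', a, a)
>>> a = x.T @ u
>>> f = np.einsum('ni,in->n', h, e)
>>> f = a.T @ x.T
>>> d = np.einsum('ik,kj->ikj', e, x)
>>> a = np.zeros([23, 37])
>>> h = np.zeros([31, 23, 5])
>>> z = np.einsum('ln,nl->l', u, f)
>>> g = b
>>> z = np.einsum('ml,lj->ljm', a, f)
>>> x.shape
(37, 7)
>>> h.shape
(31, 23, 5)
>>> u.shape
(37, 37)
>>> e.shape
(37, 37)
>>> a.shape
(23, 37)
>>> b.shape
(7, 31)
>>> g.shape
(7, 31)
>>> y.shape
(37,)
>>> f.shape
(37, 37)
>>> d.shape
(37, 37, 7)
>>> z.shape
(37, 37, 23)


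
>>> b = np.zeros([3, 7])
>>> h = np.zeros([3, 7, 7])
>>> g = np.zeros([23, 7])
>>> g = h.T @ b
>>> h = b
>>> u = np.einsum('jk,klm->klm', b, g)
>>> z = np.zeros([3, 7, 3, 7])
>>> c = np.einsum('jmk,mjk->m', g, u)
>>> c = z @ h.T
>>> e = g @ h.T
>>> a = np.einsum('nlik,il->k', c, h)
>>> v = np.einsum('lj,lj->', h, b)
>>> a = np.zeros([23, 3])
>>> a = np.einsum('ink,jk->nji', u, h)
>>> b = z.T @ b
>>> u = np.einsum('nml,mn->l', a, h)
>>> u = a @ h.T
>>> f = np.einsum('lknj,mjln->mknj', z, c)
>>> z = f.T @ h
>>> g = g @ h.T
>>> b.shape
(7, 3, 7, 7)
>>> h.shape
(3, 7)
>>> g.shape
(7, 7, 3)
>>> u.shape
(7, 3, 3)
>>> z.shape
(7, 3, 7, 7)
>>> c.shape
(3, 7, 3, 3)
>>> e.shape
(7, 7, 3)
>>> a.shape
(7, 3, 7)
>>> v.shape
()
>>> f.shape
(3, 7, 3, 7)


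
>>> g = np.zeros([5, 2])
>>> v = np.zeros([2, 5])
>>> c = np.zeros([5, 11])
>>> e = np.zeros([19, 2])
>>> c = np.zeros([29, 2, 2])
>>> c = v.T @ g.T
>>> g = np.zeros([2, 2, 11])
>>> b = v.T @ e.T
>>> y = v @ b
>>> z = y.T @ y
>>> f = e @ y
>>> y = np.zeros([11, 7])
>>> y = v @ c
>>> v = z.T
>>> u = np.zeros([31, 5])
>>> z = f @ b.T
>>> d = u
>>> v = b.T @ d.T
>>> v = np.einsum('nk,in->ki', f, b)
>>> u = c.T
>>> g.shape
(2, 2, 11)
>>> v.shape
(19, 5)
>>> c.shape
(5, 5)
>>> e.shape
(19, 2)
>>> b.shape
(5, 19)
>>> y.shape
(2, 5)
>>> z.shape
(19, 5)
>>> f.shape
(19, 19)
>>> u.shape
(5, 5)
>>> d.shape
(31, 5)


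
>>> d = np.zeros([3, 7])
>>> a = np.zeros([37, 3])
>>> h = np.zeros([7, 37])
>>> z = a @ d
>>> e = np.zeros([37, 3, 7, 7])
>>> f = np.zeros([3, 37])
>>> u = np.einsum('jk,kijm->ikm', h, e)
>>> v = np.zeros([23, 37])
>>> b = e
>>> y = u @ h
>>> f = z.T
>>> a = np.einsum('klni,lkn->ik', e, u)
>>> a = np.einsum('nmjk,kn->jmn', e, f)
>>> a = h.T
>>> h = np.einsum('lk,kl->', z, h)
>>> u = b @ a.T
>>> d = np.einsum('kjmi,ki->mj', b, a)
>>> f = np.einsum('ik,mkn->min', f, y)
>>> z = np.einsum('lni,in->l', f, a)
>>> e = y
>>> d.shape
(7, 3)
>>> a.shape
(37, 7)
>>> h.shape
()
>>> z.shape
(3,)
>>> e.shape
(3, 37, 37)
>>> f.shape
(3, 7, 37)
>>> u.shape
(37, 3, 7, 37)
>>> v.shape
(23, 37)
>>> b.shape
(37, 3, 7, 7)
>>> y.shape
(3, 37, 37)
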